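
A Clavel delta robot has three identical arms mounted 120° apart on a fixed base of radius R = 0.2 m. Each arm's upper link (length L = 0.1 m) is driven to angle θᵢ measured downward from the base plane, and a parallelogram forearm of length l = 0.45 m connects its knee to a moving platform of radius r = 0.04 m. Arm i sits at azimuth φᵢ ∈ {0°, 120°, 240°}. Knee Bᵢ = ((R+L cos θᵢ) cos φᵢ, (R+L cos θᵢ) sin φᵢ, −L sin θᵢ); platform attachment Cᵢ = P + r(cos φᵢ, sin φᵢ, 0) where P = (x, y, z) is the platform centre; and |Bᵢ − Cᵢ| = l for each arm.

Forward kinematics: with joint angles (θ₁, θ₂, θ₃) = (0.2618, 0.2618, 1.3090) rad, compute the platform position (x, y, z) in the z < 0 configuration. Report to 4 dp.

S1 = (0.2566·cos0.0°, 0.2566·sin0.0°, -0.0259) = (0.2566, 0.0000, -0.0259)
arm 2 at φ=120.0°: (R−r)+L cos θ2 = 0.2566;  S2 = (-0.1283, 0.2222, -0.0259)
arm 3 at φ=240.0°: (R−r)+L cos θ3 = 0.1859;  S3 = (-0.0929, -0.1610, -0.0966)
subtract pairs → two planes through P
linear system: -0.7698x+0.4444y = 0.0000−0.0000z; -0.6991x+-0.3220y = -0.0226−-0.1414z
Cramer: x(z) = 0.0180-0.1125z;  y(z) = 0.0312-0.1949z
quadratic in z: (1.0507)z²+(0.0933)z+(-0.1439)=0, √Δ=0.7833 → z ∈ {-0.4172, 0.3284}; z = -0.4172 (taking z<0)
x = 0.0650, y = 0.1125

(0.0650, 0.1125, -0.4172)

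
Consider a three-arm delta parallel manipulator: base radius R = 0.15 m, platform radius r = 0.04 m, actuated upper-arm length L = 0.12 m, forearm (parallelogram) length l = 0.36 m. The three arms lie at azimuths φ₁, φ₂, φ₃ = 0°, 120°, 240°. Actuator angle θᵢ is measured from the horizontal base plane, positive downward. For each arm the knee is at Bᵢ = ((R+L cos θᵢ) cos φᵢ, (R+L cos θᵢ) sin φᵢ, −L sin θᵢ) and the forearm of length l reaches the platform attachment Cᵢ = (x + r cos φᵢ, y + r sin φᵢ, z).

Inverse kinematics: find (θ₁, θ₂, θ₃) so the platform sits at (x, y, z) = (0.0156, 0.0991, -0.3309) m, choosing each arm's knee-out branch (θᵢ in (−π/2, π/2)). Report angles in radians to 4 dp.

θ₁ = 0.4363, θ₂ = 0.0875, θ₃ = 0.9603

φ1=0.0° → target in arm frame (0.0156, 0.0991)
  A cos θ + B sin θ = C:  0.0944·cos θ + -0.3309·sin θ = -0.0543
  θ1 = atan2(B,A) + arccos(C/0.3441) = 0.4363
φ2=120.0° → target in arm frame (0.0780, -0.0631)
  A=0.0320, B=-0.3309, C=(l²−L²−A²−y'²−z²)/(2L)=0.0029
  θ2 = atan2(B,A) + arccos(C/0.3324) = 0.0875
arm 3 (φ=240.0°): x'=-0.0936, y'=-0.0360
  A cos θ + B sin θ = C:  0.2036·cos θ + -0.3309·sin θ = -0.1544
  γ=atan2(-0.3309,0.2036)=-1.0192;  ψ=arccos(-0.3974)=1.9795;  θ3=γ+ψ≈0.9603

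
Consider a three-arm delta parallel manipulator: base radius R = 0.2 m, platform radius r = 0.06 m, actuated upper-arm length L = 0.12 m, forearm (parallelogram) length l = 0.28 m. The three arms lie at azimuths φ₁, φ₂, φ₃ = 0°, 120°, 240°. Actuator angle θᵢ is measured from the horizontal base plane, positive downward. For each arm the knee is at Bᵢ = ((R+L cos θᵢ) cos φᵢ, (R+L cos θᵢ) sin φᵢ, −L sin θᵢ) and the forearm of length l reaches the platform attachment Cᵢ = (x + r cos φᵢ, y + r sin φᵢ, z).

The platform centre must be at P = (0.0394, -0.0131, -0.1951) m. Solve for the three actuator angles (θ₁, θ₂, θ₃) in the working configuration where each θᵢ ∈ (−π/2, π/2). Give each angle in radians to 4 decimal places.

θ₁ = 0.1746, θ₂ = 0.7854, θ₃ = 0.6115

φ1=0.0° → target in arm frame (0.0394, -0.0131)
  A=0.1006, B=-0.1951, C=(l²−L²−A²−y'²−z²)/(2L)=0.0652
  γ=atan2(-0.1951,0.1006)=-1.0947;  ψ=arccos(0.2970)=1.2693;  θ1=γ+ψ≈0.1746
rotate P by −φ2: (-0.0310, -0.0276, -0.1951)
  A=0.1710, B=-0.1951, C=(l²−L²−A²−y'²−z²)/(2L)=-0.0170
  √(A²+B²)=0.2595;  θ2 = -0.8510+1.6364 ≈ 0.7854
φ3=240.0° → target in arm frame (-0.0084, 0.0407)
  e−x'=0.1484;  (l²−L²−(e−x')²−y'²−z²)/2L = 0.0095
  θ3 = atan2(B,A) + arccos(C/0.2451) = 0.6115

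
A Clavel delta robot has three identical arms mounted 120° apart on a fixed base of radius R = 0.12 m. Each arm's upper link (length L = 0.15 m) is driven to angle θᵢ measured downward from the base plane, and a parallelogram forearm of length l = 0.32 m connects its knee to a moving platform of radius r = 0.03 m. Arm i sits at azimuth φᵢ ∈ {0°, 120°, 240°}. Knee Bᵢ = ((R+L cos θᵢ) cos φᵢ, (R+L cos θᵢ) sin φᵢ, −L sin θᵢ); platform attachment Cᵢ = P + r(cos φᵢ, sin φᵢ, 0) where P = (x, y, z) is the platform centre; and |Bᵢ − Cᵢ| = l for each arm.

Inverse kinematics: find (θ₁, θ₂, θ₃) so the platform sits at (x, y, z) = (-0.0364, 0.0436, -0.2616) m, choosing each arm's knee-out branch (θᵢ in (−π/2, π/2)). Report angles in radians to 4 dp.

θ₁ = 0.5237, θ₂ = 0.0000, θ₃ = 0.4364

arm 1 (φ=0.0°): x'=-0.0364, y'=0.0436
  A cos θ + B sin θ = C:  0.1264·cos θ + -0.2616·sin θ = -0.0214
  γ=atan2(-0.2616,0.1264)=-1.1207;  ψ=arccos(-0.0736)=1.6444;  θ1=γ+ψ≈0.5237
arm 2 (φ=120.0°): x'=0.0560, y'=0.0097
  A=0.0340, B=-0.2616, C=(l²−L²−A²−y'²−z²)/(2L)=0.0340
  √(A²+B²)=0.2638;  θ2 = -1.4414+1.4414 ≈ 0.0000
arm 3 (φ=240.0°): x'=-0.0196, y'=-0.0533
  e−x'=0.1096;  (l²−L²−(e−x')²−y'²−z²)/2L = -0.0113
  γ=atan2(-0.2616,0.1096)=-1.1742;  ψ=arccos(-0.0397)=1.6105;  θ3=γ+ψ≈0.4364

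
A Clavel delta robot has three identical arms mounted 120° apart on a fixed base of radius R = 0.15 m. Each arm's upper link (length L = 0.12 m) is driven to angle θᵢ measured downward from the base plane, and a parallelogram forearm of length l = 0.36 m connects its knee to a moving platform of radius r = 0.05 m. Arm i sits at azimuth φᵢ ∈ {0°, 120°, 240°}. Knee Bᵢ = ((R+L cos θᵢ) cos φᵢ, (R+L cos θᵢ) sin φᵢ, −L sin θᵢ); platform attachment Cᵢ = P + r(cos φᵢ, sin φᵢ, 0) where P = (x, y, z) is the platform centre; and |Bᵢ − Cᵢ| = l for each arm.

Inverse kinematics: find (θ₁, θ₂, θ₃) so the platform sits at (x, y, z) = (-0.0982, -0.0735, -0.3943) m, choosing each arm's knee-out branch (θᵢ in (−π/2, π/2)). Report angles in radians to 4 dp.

rotate P by −φ1: (-0.0982, -0.0735, -0.3943)
  A cos θ + B sin θ = C:  0.1982·cos θ + -0.3943·sin θ = -0.3540
  θ1 = atan2(B,A) + arccos(C/0.4413) = 1.3966
rotate P by −φ2: (-0.0146, 0.1218, -0.3943)
  A=0.1146, B=-0.3943, C=(l²−L²−A²−y'²−z²)/(2L)=-0.2843
  θ2 = atan2(B,A) + arccos(C/0.4106) = 1.0475
rotate P by −φ3: (0.1128, -0.0483, -0.3943)
  e−x'=-0.0128;  (l²−L²−(e−x')²−y'²−z²)/2L = -0.1782
  √(A²+B²)=0.3945;  θ3 = -1.6031+2.0395 ≈ 0.4363

θ₁ = 1.3966, θ₂ = 1.0475, θ₃ = 0.4363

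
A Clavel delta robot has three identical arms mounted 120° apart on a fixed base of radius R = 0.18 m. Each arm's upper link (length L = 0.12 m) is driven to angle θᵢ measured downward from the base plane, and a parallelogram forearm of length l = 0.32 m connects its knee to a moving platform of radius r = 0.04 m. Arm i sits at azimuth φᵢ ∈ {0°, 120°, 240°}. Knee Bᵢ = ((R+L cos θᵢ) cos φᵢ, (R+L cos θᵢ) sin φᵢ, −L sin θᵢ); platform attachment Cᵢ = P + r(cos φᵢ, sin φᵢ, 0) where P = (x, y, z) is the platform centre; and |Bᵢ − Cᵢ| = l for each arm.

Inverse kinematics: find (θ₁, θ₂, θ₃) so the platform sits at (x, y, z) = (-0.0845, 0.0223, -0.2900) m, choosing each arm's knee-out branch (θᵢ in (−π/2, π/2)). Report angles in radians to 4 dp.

φ1=0.0° → target in arm frame (-0.0845, 0.0223)
  e−x'=0.2245;  (l²−L²−(e−x')²−y'²−z²)/2L = -0.1958
  √(A²+B²)=0.3667;  θ1 = -0.9120+2.1341 ≈ 1.2220
φ2=120.0° → target in arm frame (0.0616, 0.0620)
  A cos θ + B sin θ = C:  0.0784·cos θ + -0.2900·sin θ = -0.0254
  γ=atan2(-0.2900,0.0784)=-1.3066;  ψ=arccos(-0.0846)=1.6555;  θ2=γ+ψ≈0.3489
rotate P by −φ3: (0.0229, -0.0843, -0.2900)
  A=0.1171, B=-0.2900, C=(l²−L²−A²−y'²−z²)/(2L)=-0.0705
  θ3 = atan2(B,A) + arccos(C/0.3127) = 0.6110

θ₁ = 1.2220, θ₂ = 0.3489, θ₃ = 0.6110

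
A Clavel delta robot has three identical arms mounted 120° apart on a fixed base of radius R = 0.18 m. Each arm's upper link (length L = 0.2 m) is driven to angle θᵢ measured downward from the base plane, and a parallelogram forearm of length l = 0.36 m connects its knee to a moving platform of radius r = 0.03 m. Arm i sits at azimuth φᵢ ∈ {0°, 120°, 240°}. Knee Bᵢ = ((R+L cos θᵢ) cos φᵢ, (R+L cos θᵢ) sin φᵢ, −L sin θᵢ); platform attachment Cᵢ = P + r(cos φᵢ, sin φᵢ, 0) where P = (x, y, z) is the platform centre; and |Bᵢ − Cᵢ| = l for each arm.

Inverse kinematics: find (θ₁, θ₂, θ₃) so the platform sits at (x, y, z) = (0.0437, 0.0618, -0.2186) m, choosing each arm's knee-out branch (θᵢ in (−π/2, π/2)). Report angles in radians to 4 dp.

θ₁ = 0.1745, θ₂ = 0.2618, θ₃ = 0.8726

rotate P by −φ1: (0.0437, 0.0618, -0.2186)
  A cos θ + B sin θ = C:  0.1063·cos θ + -0.2186·sin θ = 0.0667
  γ=atan2(-0.2186,0.1063)=-1.1182;  ψ=arccos(0.2746)=1.2927;  θ1=γ+ψ≈0.1745
rotate P by −φ2: (0.0317, -0.0687, -0.2186)
  A=0.1183, B=-0.2186, C=(l²−L²−A²−y'²−z²)/(2L)=0.0577
  √(A²+B²)=0.2486;  θ2 = -1.0747+1.3365 ≈ 0.2618
φ3=240.0° → target in arm frame (-0.0754, 0.0069)
  A cos θ + B sin θ = C:  0.2254·cos θ + -0.2186·sin θ = -0.0226
  √(A²+B²)=0.3140;  θ3 = -0.7701+1.6427 ≈ 0.8726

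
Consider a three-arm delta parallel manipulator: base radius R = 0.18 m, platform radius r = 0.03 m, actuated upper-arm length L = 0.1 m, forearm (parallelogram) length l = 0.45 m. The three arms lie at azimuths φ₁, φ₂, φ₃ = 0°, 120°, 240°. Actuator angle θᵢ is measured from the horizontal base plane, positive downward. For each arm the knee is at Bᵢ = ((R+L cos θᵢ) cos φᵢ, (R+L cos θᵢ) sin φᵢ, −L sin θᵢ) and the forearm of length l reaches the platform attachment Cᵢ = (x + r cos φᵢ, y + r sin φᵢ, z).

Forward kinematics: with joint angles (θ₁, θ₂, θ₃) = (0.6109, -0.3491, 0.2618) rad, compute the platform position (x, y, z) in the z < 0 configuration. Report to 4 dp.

arm 1 at φ=0.0°: ρ1 = 0.2319;  O1 = (0.2319, 0.0000, -0.0574)
φ2=120.0°: virtual centre (-0.1220, 0.2113, 0.0342), radius l
arm 3 at φ=240.0°: ρ3 = 0.2466;  O3 = (-0.1233, -0.2136, -0.0259)
|O₂|²−|O₁|² = 0.0036;  |O₃|²−|O₁|² = 0.0044
plane₁₂: -0.7078x+0.4226y+0.1831z = 0.0036
det = 0.6025;  x = -0.0057+0.1740z,  y = -0.0009+-0.1420z
sphere 1 gives Az²+Bz+C=0 with A=1.0504, B=0.0323, C=-0.1428;  B²−4AC=0.6009;  roots -0.3844, 0.3536;  negative root z = -0.3844
x = -0.0725, y = 0.0537

(-0.0725, 0.0537, -0.3844)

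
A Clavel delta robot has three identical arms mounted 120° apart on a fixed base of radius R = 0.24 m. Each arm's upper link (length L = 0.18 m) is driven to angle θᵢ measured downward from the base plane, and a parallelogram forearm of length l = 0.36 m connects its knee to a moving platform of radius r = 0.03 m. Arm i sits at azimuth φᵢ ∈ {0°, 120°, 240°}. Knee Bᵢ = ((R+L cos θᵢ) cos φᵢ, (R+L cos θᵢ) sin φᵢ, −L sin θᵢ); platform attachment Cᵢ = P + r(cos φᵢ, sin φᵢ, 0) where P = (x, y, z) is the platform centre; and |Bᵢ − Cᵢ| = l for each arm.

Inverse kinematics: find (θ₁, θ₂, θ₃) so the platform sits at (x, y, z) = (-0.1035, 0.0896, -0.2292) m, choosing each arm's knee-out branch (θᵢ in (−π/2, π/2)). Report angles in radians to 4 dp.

θ₁ = 1.3961, θ₂ = -0.0877, θ₃ = 1.0474

rotate P by −φ1: (-0.1035, 0.0896, -0.2292)
  A cos θ + B sin θ = C:  0.3135·cos θ + -0.2292·sin θ = -0.1712
  γ=atan2(-0.2292,0.3135)=-0.6313;  ψ=arccos(-0.4409)=2.0274;  θ1=γ+ψ≈1.3961
φ2=120.0° → target in arm frame (0.1293, 0.0448)
  e−x'=0.0807;  (l²−L²−(e−x')²−y'²−z²)/2L = 0.1004
  γ=atan2(-0.2292,0.0807)=-1.2324;  ψ=arccos(0.4133)=1.1447;  θ2=γ+ψ≈-0.0877
arm 3 (φ=240.0°): x'=-0.0258, y'=-0.1344
  e−x'=0.2358;  (l²−L²−(e−x')²−y'²−z²)/2L = -0.0806
  √(A²+B²)=0.3289;  θ3 = -0.7711+1.8185 ≈ 1.0474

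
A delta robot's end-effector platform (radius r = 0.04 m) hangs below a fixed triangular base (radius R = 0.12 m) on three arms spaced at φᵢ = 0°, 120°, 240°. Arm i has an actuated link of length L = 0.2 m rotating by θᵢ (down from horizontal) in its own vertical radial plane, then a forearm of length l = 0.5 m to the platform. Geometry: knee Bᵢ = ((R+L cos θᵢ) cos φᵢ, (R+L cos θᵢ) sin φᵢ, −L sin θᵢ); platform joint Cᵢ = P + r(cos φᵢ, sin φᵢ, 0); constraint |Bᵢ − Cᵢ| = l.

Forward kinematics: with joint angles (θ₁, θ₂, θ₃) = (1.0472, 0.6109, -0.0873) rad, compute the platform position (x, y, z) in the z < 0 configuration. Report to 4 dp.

φ1=0.0°: virtual centre (0.1800, 0.0000, -0.1732), radius l
φ2=120.0°: virtual centre (-0.1219, 0.2112, -0.1147), radius l
arm 3 at φ=240.0°: ρ3 = 0.2792;  centre 3 = (-0.1396, -0.2418, 0.0174)
|centre ₂|²−|centre ₁|² = 0.0102;  |centre ₃|²−|centre ₁|² = 0.0159
plane₁₂: -0.6038x+0.4223y+0.1170z = 0.0102
det = 0.5620;  x = -0.0207+0.3872z,  y = -0.0054+0.2766z
quadratic in z: (1.2264)z²+(0.1880)z+(-0.1797)=0, √Δ=0.9575 → z ∈ {-0.4670, 0.3137}; z = -0.4670 (taking z<0)
x = -0.2015, y = -0.1346

(-0.2015, -0.1346, -0.4670)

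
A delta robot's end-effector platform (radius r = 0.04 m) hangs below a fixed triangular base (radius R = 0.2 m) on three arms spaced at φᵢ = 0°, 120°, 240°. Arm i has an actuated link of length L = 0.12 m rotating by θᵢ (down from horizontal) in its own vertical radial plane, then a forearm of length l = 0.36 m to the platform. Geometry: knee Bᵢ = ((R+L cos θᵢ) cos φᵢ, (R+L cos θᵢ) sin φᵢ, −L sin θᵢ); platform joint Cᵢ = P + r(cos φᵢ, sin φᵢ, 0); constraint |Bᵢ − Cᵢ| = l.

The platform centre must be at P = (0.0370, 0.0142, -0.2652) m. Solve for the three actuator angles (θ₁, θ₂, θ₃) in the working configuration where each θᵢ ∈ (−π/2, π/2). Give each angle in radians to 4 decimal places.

θ₁ = -0.0003, θ₂ = 0.3491, θ₃ = 0.5235

rotate P by −φ1: (0.0370, 0.0142, -0.2652)
  A=0.1230, B=-0.2652, C=(l²−L²−A²−y'²−z²)/(2L)=0.1231
  θ1 = atan2(B,A) + arccos(C/0.2923) = -0.0003
arm 2 (φ=120.0°): x'=-0.0062, y'=-0.0391
  A cos θ + B sin θ = C:  0.1662·cos θ + -0.2652·sin θ = 0.0655
  γ=atan2(-0.2652,0.1662)=-1.0110;  ψ=arccos(0.2092)=1.3600;  θ2=γ+ψ≈0.3491
rotate P by −φ3: (-0.0308, 0.0249, -0.2652)
  A=0.1908, B=-0.2652, C=(l²−L²−A²−y'²−z²)/(2L)=0.0327
  √(A²+B²)=0.3267;  θ3 = -0.9471+1.4706 ≈ 0.5235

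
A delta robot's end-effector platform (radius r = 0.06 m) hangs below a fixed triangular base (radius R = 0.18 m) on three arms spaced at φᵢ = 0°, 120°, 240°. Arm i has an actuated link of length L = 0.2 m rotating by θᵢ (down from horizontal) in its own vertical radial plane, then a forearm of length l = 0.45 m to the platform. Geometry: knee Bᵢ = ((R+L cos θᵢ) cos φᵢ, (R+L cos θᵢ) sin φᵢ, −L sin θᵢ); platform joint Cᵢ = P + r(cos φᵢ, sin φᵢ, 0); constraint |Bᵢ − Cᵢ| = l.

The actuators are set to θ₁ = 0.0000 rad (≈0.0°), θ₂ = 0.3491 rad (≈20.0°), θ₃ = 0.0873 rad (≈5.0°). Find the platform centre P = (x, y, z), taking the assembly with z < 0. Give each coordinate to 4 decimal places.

(0.0330, -0.0352, -0.3448)

centre 1 = (0.3200·cos0.0°, 0.3200·sin0.0°, 0.0000) = (0.3200, 0.0000, 0.0000)
arm 2 at φ=120.0°: (R−r)+L cos θ2 = 0.3079;  centre 2 = (-0.1540, 0.2667, -0.0684)
φ3=240.0°: virtual centre (-0.1596, -0.2765, -0.0174), radius l
subtract pairs → two planes through P
linear system: -0.9479x+0.5334y = -0.0029−-0.1368z; -0.9592x+-0.5529y = -0.0002−-0.0349z
Cramer: x(z) = 0.0016-0.0910z;  y(z) = -0.0025+0.0948z
into |P−centre ₁|² = l²: 1.0173z² + 0.0575z + -0.1011 = 0;  Δ = 0.4148;  z = -0.3448 or 0.2883 → z<0 root = -0.3448
x = 0.0330, y = -0.0352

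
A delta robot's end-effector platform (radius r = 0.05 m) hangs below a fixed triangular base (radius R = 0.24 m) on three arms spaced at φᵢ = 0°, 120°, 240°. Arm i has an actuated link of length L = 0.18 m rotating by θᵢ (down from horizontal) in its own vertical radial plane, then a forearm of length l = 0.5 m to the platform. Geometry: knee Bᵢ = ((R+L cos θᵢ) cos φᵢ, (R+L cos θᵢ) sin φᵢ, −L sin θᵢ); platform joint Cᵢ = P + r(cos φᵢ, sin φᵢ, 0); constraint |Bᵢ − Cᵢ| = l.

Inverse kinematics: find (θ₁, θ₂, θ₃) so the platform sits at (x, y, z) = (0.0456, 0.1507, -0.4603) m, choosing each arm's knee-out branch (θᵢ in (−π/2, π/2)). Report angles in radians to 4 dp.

arm 1 (φ=0.0°): x'=0.0456, y'=0.1507
  A cos θ + B sin θ = C:  0.1444·cos θ + -0.4603·sin θ = -0.1051
  γ=atan2(-0.4603,0.1444)=-1.2668;  ψ=arccos(-0.2179)=1.7904;  θ1=γ+ψ≈0.5236
φ2=120.0° → target in arm frame (0.1077, -0.1148)
  A cos θ + B sin θ = C:  0.0823·cos θ + -0.4603·sin θ = -0.0395
  γ=atan2(-0.4603,0.0823)=-1.3939;  ψ=arccos(-0.0846)=1.6555;  θ2=γ+ψ≈0.2616
φ3=240.0° → target in arm frame (-0.1533, -0.0359)
  A cos θ + B sin θ = C:  0.3433·cos θ + -0.4603·sin θ = -0.3151
  √(A²+B²)=0.5742;  θ3 = -0.9300+2.1516 ≈ 1.2216

θ₁ = 0.5236, θ₂ = 0.2616, θ₃ = 1.2216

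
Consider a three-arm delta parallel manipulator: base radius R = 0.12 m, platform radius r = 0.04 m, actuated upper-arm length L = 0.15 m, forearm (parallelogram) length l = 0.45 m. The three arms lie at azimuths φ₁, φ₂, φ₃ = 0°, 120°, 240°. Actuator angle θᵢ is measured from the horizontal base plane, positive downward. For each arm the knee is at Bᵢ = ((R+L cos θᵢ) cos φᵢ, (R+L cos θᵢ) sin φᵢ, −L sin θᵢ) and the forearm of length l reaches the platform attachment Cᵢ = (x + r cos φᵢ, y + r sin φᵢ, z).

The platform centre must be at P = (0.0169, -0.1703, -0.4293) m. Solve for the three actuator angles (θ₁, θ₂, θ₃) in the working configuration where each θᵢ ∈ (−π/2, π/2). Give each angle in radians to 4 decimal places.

θ₁ = 0.4364, θ₂ = 0.9602, θ₃ = 0.0002

arm 1 (φ=0.0°): x'=0.0169, y'=-0.1703
  A cos θ + B sin θ = C:  0.0631·cos θ + -0.4293·sin θ = -0.1243
  θ1 = atan2(B,A) + arccos(C/0.4339) = 0.4364
arm 2 (φ=120.0°): x'=-0.1559, y'=0.0705
  e−x'=0.2359;  (l²−L²−(e−x')²−y'²−z²)/2L = -0.2165
  √(A²+B²)=0.4899;  θ2 = -1.0683+2.0285 ≈ 0.9602
rotate P by −φ3: (0.1390, 0.0998, -0.4293)
  A=-0.0590, B=-0.4293, C=(l²−L²−A²−y'²−z²)/(2L)=-0.0591
  θ3 = atan2(B,A) + arccos(C/0.4333) = 0.0002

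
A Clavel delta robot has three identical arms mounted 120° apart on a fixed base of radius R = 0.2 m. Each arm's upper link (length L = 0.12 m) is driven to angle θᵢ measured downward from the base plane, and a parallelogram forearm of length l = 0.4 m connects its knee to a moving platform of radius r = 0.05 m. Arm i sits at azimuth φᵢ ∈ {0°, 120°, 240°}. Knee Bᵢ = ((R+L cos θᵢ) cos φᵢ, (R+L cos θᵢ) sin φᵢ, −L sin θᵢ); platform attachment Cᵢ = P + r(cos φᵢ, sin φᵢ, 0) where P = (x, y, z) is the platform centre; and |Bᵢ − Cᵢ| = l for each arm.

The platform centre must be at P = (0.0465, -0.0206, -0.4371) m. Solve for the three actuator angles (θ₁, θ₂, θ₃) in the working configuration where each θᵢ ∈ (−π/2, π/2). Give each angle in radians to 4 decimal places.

arm 1 (φ=0.0°): x'=0.0465, y'=-0.0206
  A=0.1035, B=-0.4371, C=(l²−L²−A²−y'²−z²)/(2L)=-0.2358
  θ1 = atan2(B,A) + arccos(C/0.4492) = 0.7852
rotate P by −φ2: (-0.0411, -0.0300, -0.4371)
  A cos θ + B sin θ = C:  0.1911·cos θ + -0.4371·sin θ = -0.3453
  γ=atan2(-0.4371,0.1911)=-1.1587;  ψ=arccos(-0.7238)=2.3801;  θ2=γ+ψ≈1.2215
rotate P by −φ3: (-0.0054, 0.0506, -0.4371)
  A cos θ + B sin θ = C:  0.1554·cos θ + -0.4371·sin θ = -0.3007
  θ3 = atan2(B,A) + arccos(C/0.4639) = 1.0468

θ₁ = 0.7852, θ₂ = 1.2215, θ₃ = 1.0468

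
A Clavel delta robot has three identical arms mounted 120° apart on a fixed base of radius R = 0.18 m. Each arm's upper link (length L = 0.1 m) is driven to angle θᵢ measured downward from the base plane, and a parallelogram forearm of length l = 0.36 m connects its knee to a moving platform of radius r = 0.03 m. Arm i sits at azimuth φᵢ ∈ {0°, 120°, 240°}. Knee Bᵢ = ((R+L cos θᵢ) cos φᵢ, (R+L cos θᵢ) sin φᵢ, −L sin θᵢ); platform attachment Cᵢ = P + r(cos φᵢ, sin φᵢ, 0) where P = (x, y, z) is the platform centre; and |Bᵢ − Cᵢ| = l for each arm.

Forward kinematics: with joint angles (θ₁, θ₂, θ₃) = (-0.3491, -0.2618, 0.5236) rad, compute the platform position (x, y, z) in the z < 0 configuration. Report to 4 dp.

arm 1 at φ=0.0°: (R−r)+L cos θ1 = 0.2440;  centre 1 = (0.2440, 0.0000, 0.0342)
centre 2 = (0.2466·cos120.0°, 0.2466·sin120.0°, 0.0259) = (-0.1233, 0.2136, 0.0259)
arm 3 at φ=240.0°: (R−r)+L cos θ3 = 0.2366;  centre 3 = (-0.1183, -0.2049, -0.0500)
|centre ₂|²−|centre ₁|² = 0.0008;  |centre ₃|²−|centre ₁|² = -0.0022
plane₁₂: -0.7345x+0.4271y+-0.0166z = 0.0008
Cramer: x(z) = 0.0010-0.1290z;  y(z) = 0.0036-0.1829z
into |P−centre ₁|² = l²: 1.0501z² + -0.0070z + -0.0694 = 0;  Δ = 0.2915;  z = -0.2537 or 0.2604 → z<0 root = -0.2537
x = 0.0337, y = 0.0500

(0.0337, 0.0500, -0.2537)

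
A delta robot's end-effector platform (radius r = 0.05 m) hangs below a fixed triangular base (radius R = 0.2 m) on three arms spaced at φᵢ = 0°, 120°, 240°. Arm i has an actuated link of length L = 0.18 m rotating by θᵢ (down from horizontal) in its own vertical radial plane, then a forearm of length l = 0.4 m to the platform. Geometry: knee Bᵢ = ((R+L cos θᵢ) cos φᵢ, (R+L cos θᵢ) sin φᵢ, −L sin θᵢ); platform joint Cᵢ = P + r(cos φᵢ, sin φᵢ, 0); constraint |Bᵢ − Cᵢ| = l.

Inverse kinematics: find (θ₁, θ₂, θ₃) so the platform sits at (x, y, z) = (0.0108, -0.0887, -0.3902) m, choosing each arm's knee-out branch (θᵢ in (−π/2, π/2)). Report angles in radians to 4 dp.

θ₁ = 0.6981, θ₂ = 1.0469, θ₃ = 0.4363

φ1=0.0° → target in arm frame (0.0108, -0.0887)
  A cos θ + B sin θ = C:  0.1392·cos θ + -0.3902·sin θ = -0.1442
  √(A²+B²)=0.4143;  θ1 = -1.2281+1.9262 ≈ 0.6981
rotate P by −φ2: (-0.0822, 0.0350, -0.3902)
  A=0.2322, B=-0.3902, C=(l²−L²−A²−y'²−z²)/(2L)=-0.2217
  γ=atan2(-0.3902,0.2322)=-1.0340;  ψ=arccos(-0.4882)=2.0808;  θ2=γ+ψ≈1.0469
arm 3 (φ=240.0°): x'=0.0714, y'=0.0537
  A=0.0786, B=-0.3902, C=(l²−L²−A²−y'²−z²)/(2L)=-0.0937
  √(A²+B²)=0.3980;  θ3 = -1.3721+1.8083 ≈ 0.4363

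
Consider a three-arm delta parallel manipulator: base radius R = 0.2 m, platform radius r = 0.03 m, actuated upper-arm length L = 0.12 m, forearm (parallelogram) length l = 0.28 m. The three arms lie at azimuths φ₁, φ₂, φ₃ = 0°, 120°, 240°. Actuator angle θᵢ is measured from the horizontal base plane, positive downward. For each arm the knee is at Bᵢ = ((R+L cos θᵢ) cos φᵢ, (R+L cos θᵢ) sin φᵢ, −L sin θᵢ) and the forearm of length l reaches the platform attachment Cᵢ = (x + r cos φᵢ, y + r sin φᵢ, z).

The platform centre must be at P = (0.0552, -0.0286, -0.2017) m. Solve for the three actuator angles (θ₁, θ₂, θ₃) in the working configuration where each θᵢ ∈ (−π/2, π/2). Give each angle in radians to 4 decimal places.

rotate P by −φ1: (0.0552, -0.0286, -0.2017)
  A cos θ + B sin θ = C:  0.1148·cos θ + -0.2017·sin θ = 0.0388
  √(A²+B²)=0.2321;  θ1 = -1.0534+1.4027 ≈ 0.3493
φ2=120.0° → target in arm frame (-0.0524, -0.0335)
  A=0.2224, B=-0.2017, C=(l²−L²−A²−y'²−z²)/(2L)=-0.1136
  γ=atan2(-0.2017,0.2224)=-0.7367;  ψ=arccos(-0.3782)=1.9587;  θ2=γ+ψ≈1.2220
arm 3 (φ=240.0°): x'=-0.0028, y'=0.0621
  A=0.1728, B=-0.2017, C=(l²−L²−A²−y'²−z²)/(2L)=-0.0434
  √(A²+B²)=0.2656;  θ3 = -0.8623+1.7348 ≈ 0.8725

θ₁ = 0.3493, θ₂ = 1.2220, θ₃ = 0.8725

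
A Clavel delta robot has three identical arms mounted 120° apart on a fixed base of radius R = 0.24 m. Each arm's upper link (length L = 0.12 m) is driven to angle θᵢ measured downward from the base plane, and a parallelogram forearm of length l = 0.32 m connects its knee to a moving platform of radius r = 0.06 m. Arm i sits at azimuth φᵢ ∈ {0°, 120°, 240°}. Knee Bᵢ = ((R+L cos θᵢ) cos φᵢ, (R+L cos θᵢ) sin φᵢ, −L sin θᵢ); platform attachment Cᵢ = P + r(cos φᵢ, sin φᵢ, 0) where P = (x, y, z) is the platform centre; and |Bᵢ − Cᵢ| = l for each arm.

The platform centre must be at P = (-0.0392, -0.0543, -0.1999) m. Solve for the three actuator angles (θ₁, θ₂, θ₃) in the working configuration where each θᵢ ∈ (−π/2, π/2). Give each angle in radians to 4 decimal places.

φ1=0.0° → target in arm frame (-0.0392, -0.0543)
  A cos θ + B sin θ = C:  0.2192·cos θ + -0.1999·sin θ = -0.0123
  γ=atan2(-0.1999,0.2192)=-0.7394;  ψ=arccos(-0.0415)=1.6123;  θ1=γ+ψ≈0.8730
arm 2 (φ=120.0°): x'=-0.0274, y'=0.0611
  A cos θ + B sin θ = C:  0.2074·cos θ + -0.1999·sin θ = 0.0053
  √(A²+B²)=0.2881;  θ2 = -0.7669+1.5523 ≈ 0.7853
rotate P by −φ3: (0.0666, -0.0068, -0.1999)
  A cos θ + B sin θ = C:  0.1134·cos θ + -0.1999·sin θ = 0.1464
  θ3 = atan2(B,A) + arccos(C/0.2298) = -0.1748

θ₁ = 0.8730, θ₂ = 0.7853, θ₃ = -0.1748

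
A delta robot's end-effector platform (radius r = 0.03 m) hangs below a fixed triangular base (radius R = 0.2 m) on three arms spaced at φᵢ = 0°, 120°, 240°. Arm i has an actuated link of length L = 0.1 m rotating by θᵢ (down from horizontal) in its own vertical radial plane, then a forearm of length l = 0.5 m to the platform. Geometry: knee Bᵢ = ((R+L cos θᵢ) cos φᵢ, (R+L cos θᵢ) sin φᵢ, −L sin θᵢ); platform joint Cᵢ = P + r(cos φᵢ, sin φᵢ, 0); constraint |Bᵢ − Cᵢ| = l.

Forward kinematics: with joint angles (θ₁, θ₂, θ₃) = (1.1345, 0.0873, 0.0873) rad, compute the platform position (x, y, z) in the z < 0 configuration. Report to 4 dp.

(-0.1345, 0.0000, -0.4508)

arm 1 at φ=0.0°: e+L cos θ1 = 0.2123;  O1 = (0.2123, 0.0000, -0.0906)
O2 = (0.2696·cos120.0°, 0.2696·sin120.0°, -0.0087) = (-0.1348, 0.2335, -0.0087)
O3 = (0.2696·cos240.0°, 0.2696·sin240.0°, -0.0087) = (-0.1348, -0.2335, -0.0087)
eliminate P² terms by subtracting sphere 1 from 2 and 3
linear system: -0.6941x+0.4670y = 0.0195−0.1638z; -0.6941x+-0.4670y = 0.0195−0.1638z
Cramer: x(z) = -0.0281+0.2360z;  y(z) = 0.0000-0.0000z
quadratic in z: (1.0557)z²+(0.0678)z+(-0.1840)=0, √Δ=0.8841 → z ∈ {-0.4508, 0.3866}; z = -0.4508 (taking z<0)
x = -0.1345, y = 0.0000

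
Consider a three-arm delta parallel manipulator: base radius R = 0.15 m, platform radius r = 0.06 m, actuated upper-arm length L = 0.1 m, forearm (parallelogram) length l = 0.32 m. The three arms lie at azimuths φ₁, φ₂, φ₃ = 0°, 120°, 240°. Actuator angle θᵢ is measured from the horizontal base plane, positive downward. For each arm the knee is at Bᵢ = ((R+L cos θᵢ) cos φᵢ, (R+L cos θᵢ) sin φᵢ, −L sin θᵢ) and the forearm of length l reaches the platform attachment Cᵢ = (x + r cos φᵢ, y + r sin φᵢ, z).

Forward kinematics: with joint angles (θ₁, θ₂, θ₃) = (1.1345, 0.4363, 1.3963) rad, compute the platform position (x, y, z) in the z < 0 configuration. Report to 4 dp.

φ1=0.0°: virtual centre (0.1323, 0.0000, -0.0906), radius l
S2 = (0.1806·cos120.0°, 0.1806·sin120.0°, -0.0423) = (-0.0903, 0.1564, -0.0423)
S3 = (0.1074·cos240.0°, 0.1074·sin240.0°, -0.0985) = (-0.0537, -0.0930, -0.0985)
subtract pairs → two planes through P
[-0.4451 0.3129 0.0967]·P = 0.0087;  [-0.3719 -0.1860 -0.0157]·P = -0.0045
det = 0.1991;  x = -0.0011+0.0657z,  y = 0.0263+-0.2158z
quadratic in z: (1.0509)z²+(0.1524)z+(-0.0757)=0, √Δ=0.5844 → z ∈ {-0.3506, 0.2055}; z = -0.3506 (taking z<0)
x = -0.0241, y = 0.1019

(-0.0241, 0.1019, -0.3506)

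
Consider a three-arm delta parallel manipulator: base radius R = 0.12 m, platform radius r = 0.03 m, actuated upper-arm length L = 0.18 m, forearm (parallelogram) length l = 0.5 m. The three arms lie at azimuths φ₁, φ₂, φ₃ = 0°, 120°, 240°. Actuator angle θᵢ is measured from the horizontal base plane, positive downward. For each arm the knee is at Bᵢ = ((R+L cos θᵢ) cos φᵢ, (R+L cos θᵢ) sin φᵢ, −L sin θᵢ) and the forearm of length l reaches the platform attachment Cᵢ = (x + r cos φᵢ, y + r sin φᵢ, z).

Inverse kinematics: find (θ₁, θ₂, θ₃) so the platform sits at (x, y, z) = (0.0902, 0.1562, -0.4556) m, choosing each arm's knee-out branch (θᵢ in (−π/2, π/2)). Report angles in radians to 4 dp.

φ1=0.0° → target in arm frame (0.0902, 0.1562)
  A=-0.0002, B=-0.4556, C=(l²−L²−A²−y'²−z²)/(2L)=-0.0399
  γ=atan2(-0.4556,-0.0002)=-1.5712;  ψ=arccos(-0.0876)=1.6585;  θ1=γ+ψ≈0.0873
rotate P by −φ2: (0.0902, -0.1562, -0.4556)
  e−x'=-0.0002;  (l²−L²−(e−x')²−y'²−z²)/2L = -0.0399
  θ2 = atan2(B,A) + arccos(C/0.4556) = 0.0874
arm 3 (φ=240.0°): x'=-0.1804, y'=0.0000
  A=0.2704, B=-0.4556, C=(l²−L²−A²−y'²−z²)/(2L)=-0.1752
  θ3 = atan2(B,A) + arccos(C/0.5298) = 0.8726

θ₁ = 0.0873, θ₂ = 0.0874, θ₃ = 0.8726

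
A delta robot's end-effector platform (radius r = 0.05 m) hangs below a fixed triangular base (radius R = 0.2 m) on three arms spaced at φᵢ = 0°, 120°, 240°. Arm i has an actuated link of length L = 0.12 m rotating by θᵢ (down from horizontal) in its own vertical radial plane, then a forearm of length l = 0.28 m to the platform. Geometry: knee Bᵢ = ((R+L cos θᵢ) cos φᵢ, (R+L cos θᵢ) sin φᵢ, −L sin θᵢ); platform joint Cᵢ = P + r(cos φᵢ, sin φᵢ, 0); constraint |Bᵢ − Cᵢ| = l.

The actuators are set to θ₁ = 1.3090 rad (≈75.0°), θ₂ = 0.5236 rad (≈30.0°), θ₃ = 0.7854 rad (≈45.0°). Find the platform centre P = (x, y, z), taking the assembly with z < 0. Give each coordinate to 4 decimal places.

(-0.0661, 0.0197, -0.2461)

arm 1 at φ=0.0°: ρ1 = 0.1811;  S1 = (0.1811, 0.0000, -0.1159)
S2 = (0.2539·cos120.0°, 0.2539·sin120.0°, -0.0600) = (-0.1270, 0.2199, -0.0600)
φ3=240.0°: virtual centre (-0.1174, -0.2034, -0.0849), radius l
subtract pairs → two planes through P
[-0.6160 0.4398 0.1118]·P = 0.0219;  [-0.5970 -0.4068 0.0621]·P = 0.0161
det = 0.5131;  x = -0.0312+0.1419z,  y = 0.0061+-0.0555z
quadratic in z: (1.0232)z²+(0.1709)z+(-0.0199)=0, √Δ=0.3326 → z ∈ {-0.2461, 0.0790}; z = -0.2461 (taking z<0)
x = -0.0661, y = 0.0197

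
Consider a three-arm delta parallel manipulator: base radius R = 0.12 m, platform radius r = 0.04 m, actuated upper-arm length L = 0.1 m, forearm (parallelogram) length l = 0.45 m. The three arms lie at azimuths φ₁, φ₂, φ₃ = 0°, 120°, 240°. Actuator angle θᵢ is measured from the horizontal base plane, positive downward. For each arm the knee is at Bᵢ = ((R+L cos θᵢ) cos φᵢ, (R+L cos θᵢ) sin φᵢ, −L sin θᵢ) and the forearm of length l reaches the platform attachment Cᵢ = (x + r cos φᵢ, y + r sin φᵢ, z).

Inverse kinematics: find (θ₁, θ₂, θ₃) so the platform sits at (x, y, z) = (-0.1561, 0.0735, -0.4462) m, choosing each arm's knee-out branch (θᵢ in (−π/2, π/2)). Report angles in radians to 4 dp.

arm 1 (φ=0.0°): x'=-0.1561, y'=0.0735
  e−x'=0.2361;  (l²−L²−(e−x')²−y'²−z²)/2L = -0.3387
  γ=atan2(-0.4462,0.2361)=-1.0841;  ψ=arccos(-0.6709)=2.3063;  θ1=γ+ψ≈1.2222
arm 2 (φ=120.0°): x'=0.1417, y'=0.0984
  e−x'=-0.0617;  (l²−L²−(e−x')²−y'²−z²)/2L = -0.1005
  θ2 = atan2(B,A) + arccos(C/0.4504) = 0.0875
arm 3 (φ=240.0°): x'=0.0144, y'=-0.1719
  A cos θ + B sin θ = C:  0.0656·cos θ + -0.4462·sin θ = -0.2023
  √(A²+B²)=0.4510;  θ3 = -1.4248+2.0360 ≈ 0.6111

θ₁ = 1.2222, θ₂ = 0.0875, θ₃ = 0.6111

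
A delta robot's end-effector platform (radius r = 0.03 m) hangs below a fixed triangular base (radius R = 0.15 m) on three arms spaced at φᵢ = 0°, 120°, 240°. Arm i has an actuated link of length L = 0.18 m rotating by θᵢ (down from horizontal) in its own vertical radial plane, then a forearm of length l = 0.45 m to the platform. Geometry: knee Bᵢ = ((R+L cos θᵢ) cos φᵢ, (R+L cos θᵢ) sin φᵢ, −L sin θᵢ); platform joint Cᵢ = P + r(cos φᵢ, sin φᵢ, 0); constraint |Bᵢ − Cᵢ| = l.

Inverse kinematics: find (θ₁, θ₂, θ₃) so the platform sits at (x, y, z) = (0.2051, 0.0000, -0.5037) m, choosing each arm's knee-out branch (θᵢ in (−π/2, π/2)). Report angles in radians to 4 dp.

rotate P by −φ1: (0.2051, 0.0000, -0.5037)
  e−x'=-0.0851;  (l²−L²−(e−x')²−y'²−z²)/2L = -0.2524
  γ=atan2(-0.5037,-0.0851)=-1.7382;  ψ=arccos(-0.4940)=2.0875;  θ1=γ+ψ≈0.3494
arm 2 (φ=120.0°): x'=-0.1025, y'=-0.1776
  A cos θ + B sin θ = C:  0.2225·cos θ + -0.5037·sin θ = -0.4575
  γ=atan2(-0.5037,0.2225)=-1.1548;  ψ=arccos(-0.8308)=2.5513;  θ2=γ+ψ≈1.3965
arm 3 (φ=240.0°): x'=-0.1026, y'=0.1776
  A=0.2226, B=-0.5037, C=(l²−L²−A²−y'²−z²)/(2L)=-0.4575
  √(A²+B²)=0.5507;  θ3 = -1.1548+2.5513 ≈ 1.3965

θ₁ = 0.3494, θ₂ = 1.3965, θ₃ = 1.3965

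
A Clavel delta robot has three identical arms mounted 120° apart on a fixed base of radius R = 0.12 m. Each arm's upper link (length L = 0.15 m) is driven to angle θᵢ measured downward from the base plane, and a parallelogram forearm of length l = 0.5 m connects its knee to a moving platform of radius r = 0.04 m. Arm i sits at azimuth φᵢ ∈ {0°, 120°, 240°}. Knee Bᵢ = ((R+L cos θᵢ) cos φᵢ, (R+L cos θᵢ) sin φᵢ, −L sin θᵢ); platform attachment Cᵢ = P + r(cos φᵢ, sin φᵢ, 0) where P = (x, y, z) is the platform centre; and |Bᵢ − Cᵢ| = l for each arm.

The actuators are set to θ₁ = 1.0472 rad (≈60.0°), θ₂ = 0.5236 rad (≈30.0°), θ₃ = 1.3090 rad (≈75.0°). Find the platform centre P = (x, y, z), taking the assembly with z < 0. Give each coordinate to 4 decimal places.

arm 1 at φ=0.0°: (R−r)+L cos θ1 = 0.1550;  centre 1 = (0.1550, 0.0000, -0.1299)
centre 2 = (0.2099·cos120.0°, 0.2099·sin120.0°, -0.0750) = (-0.1050, 0.1818, -0.0750)
φ3=240.0°: virtual centre (-0.0594, -0.1029, -0.1449), radius l
subtract pairs → two planes through P
plane₁₂: -0.5199x+0.3636y+0.1098z = 0.0088
det = 0.2629;  x = 0.0011+0.0445z,  y = 0.0258+-0.2384z
into |P−centre ₁|² = l²: 1.0588z² + 0.2338z + -0.2088 = 0;  Δ = 0.9389;  z = -0.5680 or 0.3472 → z<0 root = -0.5680
x = -0.0242, y = 0.1612

(-0.0242, 0.1612, -0.5680)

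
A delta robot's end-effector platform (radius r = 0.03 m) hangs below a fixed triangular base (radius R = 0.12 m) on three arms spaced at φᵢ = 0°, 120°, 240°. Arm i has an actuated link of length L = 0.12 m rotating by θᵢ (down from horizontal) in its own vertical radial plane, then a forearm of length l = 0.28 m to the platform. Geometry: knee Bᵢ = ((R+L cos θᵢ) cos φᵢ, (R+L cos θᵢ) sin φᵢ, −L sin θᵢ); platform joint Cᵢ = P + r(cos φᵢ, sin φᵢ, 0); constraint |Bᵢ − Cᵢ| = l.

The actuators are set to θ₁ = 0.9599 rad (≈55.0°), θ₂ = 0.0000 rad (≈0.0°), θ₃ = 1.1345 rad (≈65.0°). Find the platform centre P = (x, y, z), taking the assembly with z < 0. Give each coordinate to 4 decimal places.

centre 1 = (0.1588·cos0.0°, 0.1588·sin0.0°, -0.0983) = (0.1588, 0.0000, -0.0983)
centre 2 = (0.2100·cos120.0°, 0.2100·sin120.0°, 0.0000) = (-0.1050, 0.1819, 0.0000)
centre 3 = (0.1407·cos240.0°, 0.1407·sin240.0°, -0.1088) = (-0.0704, -0.1219, -0.1088)
subtract pairs → two planes through P
[-0.5277 0.3637 0.1966]·P = 0.0092;  [-0.4584 -0.2437 -0.0209]·P = -0.0033
det = 0.2953;  x = -0.0036+0.1365z,  y = 0.0201+-0.3425z
sphere 1 gives Az²+Bz+C=0 with A=1.1359, B=0.1385, C=-0.0420;  B²−4AC=0.2098;  roots -0.2626, 0.1407;  negative root z = -0.2626
x = -0.0394, y = 0.1101

(-0.0394, 0.1101, -0.2626)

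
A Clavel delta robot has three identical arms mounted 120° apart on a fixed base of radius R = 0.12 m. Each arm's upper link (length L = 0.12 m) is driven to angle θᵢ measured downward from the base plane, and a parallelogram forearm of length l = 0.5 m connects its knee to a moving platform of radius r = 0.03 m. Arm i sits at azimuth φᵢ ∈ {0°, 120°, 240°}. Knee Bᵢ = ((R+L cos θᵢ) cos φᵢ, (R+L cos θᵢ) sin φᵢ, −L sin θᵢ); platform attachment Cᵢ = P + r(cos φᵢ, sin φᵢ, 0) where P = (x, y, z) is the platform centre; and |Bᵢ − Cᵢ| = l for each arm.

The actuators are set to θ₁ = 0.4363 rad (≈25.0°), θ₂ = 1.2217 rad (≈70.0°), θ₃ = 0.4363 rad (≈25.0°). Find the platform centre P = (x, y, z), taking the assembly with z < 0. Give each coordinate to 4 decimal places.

arm 1 at φ=0.0°: ρ1 = 0.1988;  O1 = (0.1988, 0.0000, -0.0507)
arm 2 at φ=120.0°: ρ2 = 0.1310;  O2 = (-0.0655, 0.1135, -0.1128)
φ3=240.0°: virtual centre (-0.0994, -0.1721, -0.0507), radius l
|O₂|²−|O₁|² = -0.0122;  |O₃|²−|O₁|² = 0.0000
plane₁₂: -0.5286x+0.2270y+-0.1241z = -0.0122
det = 0.3173;  x = 0.0132+-0.1346z,  y = -0.0229+0.2332z
quadratic in z: (1.0725)z²+(0.1407)z+(-0.2125)=0, √Δ=0.9651 → z ∈ {-0.5155, 0.3843}; z = -0.5155 (taking z<0)
x = 0.0826, y = -0.1431

(0.0826, -0.1431, -0.5155)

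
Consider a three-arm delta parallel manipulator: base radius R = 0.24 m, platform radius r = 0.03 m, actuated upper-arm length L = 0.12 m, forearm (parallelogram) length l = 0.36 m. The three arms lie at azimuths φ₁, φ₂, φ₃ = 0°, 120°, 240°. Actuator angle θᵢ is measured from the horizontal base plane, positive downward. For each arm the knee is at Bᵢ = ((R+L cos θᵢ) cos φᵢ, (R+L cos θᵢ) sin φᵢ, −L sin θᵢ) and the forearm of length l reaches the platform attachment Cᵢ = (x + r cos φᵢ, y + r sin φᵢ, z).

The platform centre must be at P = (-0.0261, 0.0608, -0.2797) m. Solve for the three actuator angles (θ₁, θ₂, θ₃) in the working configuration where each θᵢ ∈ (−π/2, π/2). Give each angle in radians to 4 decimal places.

arm 1 (φ=0.0°): x'=-0.0261, y'=0.0608
  A cos θ + B sin θ = C:  0.2361·cos θ + -0.2797·sin θ = -0.0936
  γ=atan2(-0.2797,0.2361)=-0.8697;  ψ=arccos(-0.2558)=1.8295;  θ1=γ+ψ≈0.9598
φ2=120.0° → target in arm frame (0.0657, -0.0078)
  A cos θ + B sin θ = C:  0.1443·cos θ + -0.2797·sin θ = 0.0670
  θ2 = atan2(B,A) + arccos(C/0.3147) = 0.2617
arm 3 (φ=240.0°): x'=-0.0396, y'=-0.0530
  A=0.2496, B=-0.2797, C=(l²−L²−A²−y'²−z²)/(2L)=-0.1173
  θ3 = atan2(B,A) + arccos(C/0.3749) = 1.0467

θ₁ = 0.9598, θ₂ = 0.2617, θ₃ = 1.0467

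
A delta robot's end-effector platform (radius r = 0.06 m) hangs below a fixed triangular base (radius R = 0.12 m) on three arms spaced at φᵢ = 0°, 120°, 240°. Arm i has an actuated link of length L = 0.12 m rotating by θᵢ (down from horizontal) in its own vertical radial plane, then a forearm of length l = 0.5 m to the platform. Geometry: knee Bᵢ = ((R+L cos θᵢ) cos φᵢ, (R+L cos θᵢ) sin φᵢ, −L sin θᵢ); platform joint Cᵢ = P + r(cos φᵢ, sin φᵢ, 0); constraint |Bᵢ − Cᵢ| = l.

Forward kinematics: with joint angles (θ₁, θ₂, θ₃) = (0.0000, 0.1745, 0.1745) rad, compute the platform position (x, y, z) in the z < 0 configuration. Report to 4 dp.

φ1=0.0°: virtual centre (0.1800, 0.0000, 0.0000), radius l
arm 2 at φ=120.0°: (R−r)+L cos θ2 = 0.1782;  S2 = (-0.0891, 0.1543, -0.0208)
arm 3 at φ=240.0°: (R−r)+L cos θ3 = 0.1782;  S3 = (-0.0891, -0.1543, -0.0208)
eliminate P² terms by subtracting sphere 1 from 2 and 3
[-0.5382 0.3086 -0.0417]·P = -0.0002;  [-0.5382 -0.3086 -0.0417]·P = -0.0002
Cramer: x(z) = 0.0004-0.0774z;  y(z) = 0.0000+0.0000z
into |P−S₁|² = l²: 1.0060z² + 0.0278z + -0.2177 = 0;  Δ = 0.8770;  z = -0.4793 or 0.4516 → z<0 root = -0.4793
x = 0.0375, y = 0.0000

(0.0375, 0.0000, -0.4793)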